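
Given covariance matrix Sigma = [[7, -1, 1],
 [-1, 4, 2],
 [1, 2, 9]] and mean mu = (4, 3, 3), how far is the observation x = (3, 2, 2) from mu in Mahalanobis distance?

Step 1 — centre the observation: (x - mu) = (-1, -1, -1).

Step 2 — invert Sigma (cofactor / det for 3×3, or solve directly):
  Sigma^{-1} = [[0.1546, 0.0531, -0.029],
 [0.0531, 0.2995, -0.0725],
 [-0.029, -0.0725, 0.1304]].

Step 3 — form the quadratic (x - mu)^T · Sigma^{-1} · (x - mu):
  Sigma^{-1} · (x - mu) = (-0.1787, -0.2802, -0.029).
  (x - mu)^T · [Sigma^{-1} · (x - mu)] = (-1)·(-0.1787) + (-1)·(-0.2802) + (-1)·(-0.029) = 0.4879.

Step 4 — take square root: d = √(0.4879) ≈ 0.6985.

d(x, mu) = √(0.4879) ≈ 0.6985


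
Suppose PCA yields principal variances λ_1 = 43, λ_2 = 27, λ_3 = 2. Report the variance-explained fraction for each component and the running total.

Step 1 — total variance = trace(Sigma) = Σ λ_i = 43 + 27 + 2 = 72.

Step 2 — fraction explained by component i = λ_i / Σ λ:
  PC1: 43/72 = 0.5972
  PC2: 27/72 = 0.375
  PC3: 2/72 = 0.0278

Step 3 — cumulative fraction after k components = (λ_1 + ... + λ_k) / Σ λ:
  k = 1: 43/72 = 0.5972
  k = 2: (43 + 27)/72 = 70/72 = 0.9722
  k = 3: (43 + 27 + 2)/72 = 72/72 = 1

Summary (fraction, with percent):

explained: PC1 0.5972 (59.72%), PC2 0.375 (37.5%), PC3 0.0278 (2.78%);  cumulative: 0.5972, 0.9722, 1


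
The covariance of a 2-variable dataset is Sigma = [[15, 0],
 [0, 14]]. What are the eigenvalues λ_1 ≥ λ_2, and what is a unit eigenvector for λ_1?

Step 1 — characteristic polynomial of 2×2 Sigma:
  det(Sigma - λI) = λ² - trace · λ + det = 0.
  trace = 15 + 14 = 29, det = 15·14 - (0)² = 210.
Step 2 — discriminant:
  Δ = trace² - 4·det = 841 - 840 = 1.
Step 3 — eigenvalues:
  λ = (trace ± √Δ)/2 = (29 ± 1)/2,
  λ_1 = 15,  λ_2 = 14.

Step 4 — unit eigenvector for λ_1: Sigma is diagonal, so its eigenvectors are the coordinate axes. λ_1 = 15 is the diagonal entry on the first coordinate axis, hence
  v_1 = (1, 0) (||v_1|| = 1).

λ_1 = 15,  λ_2 = 14;  v_1 ≈ (1, 0)


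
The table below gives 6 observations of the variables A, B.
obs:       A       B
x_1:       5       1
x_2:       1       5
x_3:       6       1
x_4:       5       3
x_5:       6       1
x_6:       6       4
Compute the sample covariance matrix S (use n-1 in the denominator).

Step 1 — column means:
  mean(A) = (5 + 1 + 6 + 5 + 6 + 6) / 6 = 29/6 = 4.8333
  mean(B) = (1 + 5 + 1 + 3 + 1 + 4) / 6 = 15/6 = 2.5

Step 2 — sample covariance S[i,j] = (1/(n-1)) · Σ_k (x_{k,i} - mean_i) · (x_{k,j} - mean_j), with n-1 = 5.
  S[A,A] = ((0.1667)·(0.1667) + (-3.8333)·(-3.8333) + (1.1667)·(1.1667) + (0.1667)·(0.1667) + (1.1667)·(1.1667) + (1.1667)·(1.1667)) / 5 = 18.8333/5 = 3.7667
  S[A,B] = ((0.1667)·(-1.5) + (-3.8333)·(2.5) + (1.1667)·(-1.5) + (0.1667)·(0.5) + (1.1667)·(-1.5) + (1.1667)·(1.5)) / 5 = -11.5/5 = -2.3
  S[B,B] = ((-1.5)·(-1.5) + (2.5)·(2.5) + (-1.5)·(-1.5) + (0.5)·(0.5) + (-1.5)·(-1.5) + (1.5)·(1.5)) / 5 = 15.5/5 = 3.1

S is symmetric (S[j,i] = S[i,j]). Assembling:

S = [[3.7667, -2.3],
 [-2.3, 3.1]]


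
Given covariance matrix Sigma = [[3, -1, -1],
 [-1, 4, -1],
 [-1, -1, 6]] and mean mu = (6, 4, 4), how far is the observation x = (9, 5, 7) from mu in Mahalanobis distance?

Step 1 — centre the observation: (x - mu) = (3, 1, 3).

Step 2 — invert Sigma (cofactor / det for 3×3, or solve directly):
  Sigma^{-1} = [[0.4035, 0.1228, 0.0877],
 [0.1228, 0.2982, 0.0702],
 [0.0877, 0.0702, 0.193]].

Step 3 — form the quadratic (x - mu)^T · Sigma^{-1} · (x - mu):
  Sigma^{-1} · (x - mu) = (1.5965, 0.8772, 0.9123).
  (x - mu)^T · [Sigma^{-1} · (x - mu)] = (3)·(1.5965) + (1)·(0.8772) + (3)·(0.9123) = 8.4035.

Step 4 — take square root: d = √(8.4035) ≈ 2.8989.

d(x, mu) = √(8.4035) ≈ 2.8989


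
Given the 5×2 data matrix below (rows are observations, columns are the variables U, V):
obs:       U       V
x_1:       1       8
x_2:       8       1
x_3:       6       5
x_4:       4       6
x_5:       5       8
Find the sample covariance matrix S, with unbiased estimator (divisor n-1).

Step 1 — column means:
  mean(U) = (1 + 8 + 6 + 4 + 5) / 5 = 24/5 = 4.8
  mean(V) = (8 + 1 + 5 + 6 + 8) / 5 = 28/5 = 5.6

Step 2 — sample covariance S[i,j] = (1/(n-1)) · Σ_k (x_{k,i} - mean_i) · (x_{k,j} - mean_j), with n-1 = 4.
  S[U,U] = ((-3.8)·(-3.8) + (3.2)·(3.2) + (1.2)·(1.2) + (-0.8)·(-0.8) + (0.2)·(0.2)) / 4 = 26.8/4 = 6.7
  S[U,V] = ((-3.8)·(2.4) + (3.2)·(-4.6) + (1.2)·(-0.6) + (-0.8)·(0.4) + (0.2)·(2.4)) / 4 = -24.4/4 = -6.1
  S[V,V] = ((2.4)·(2.4) + (-4.6)·(-4.6) + (-0.6)·(-0.6) + (0.4)·(0.4) + (2.4)·(2.4)) / 4 = 33.2/4 = 8.3

S is symmetric (S[j,i] = S[i,j]). Assembling:

S = [[6.7, -6.1],
 [-6.1, 8.3]]


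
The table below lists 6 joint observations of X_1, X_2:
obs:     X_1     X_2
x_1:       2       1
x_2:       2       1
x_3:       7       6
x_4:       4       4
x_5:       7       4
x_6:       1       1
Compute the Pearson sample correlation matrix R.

Step 1 — column means:
  mean(X_1) = (2 + 2 + 7 + 4 + 7 + 1) / 6 = 23/6 = 3.8333
  mean(X_2) = (1 + 1 + 6 + 4 + 4 + 1) / 6 = 17/6 = 2.8333

Step 2 — sample variances and covariances s[i,j] = (1/(n-1)) · Σ_k (x_{k,i} - mean_i) · (x_{k,j} - mean_j), with n-1 = 5:
  s[X_1,X_1] = ((-1.8333)·(-1.8333) + (-1.8333)·(-1.8333) + (3.1667)·(3.1667) + (0.1667)·(0.1667) + (3.1667)·(3.1667) + (-2.8333)·(-2.8333)) / 5 = 34.8333/5 = 6.9667
  s[X_1,X_2] = ((-1.8333)·(-1.8333) + (-1.8333)·(-1.8333) + (3.1667)·(3.1667) + (0.1667)·(1.1667) + (3.1667)·(1.1667) + (-2.8333)·(-1.8333)) / 5 = 25.8333/5 = 5.1667
  s[X_2,X_2] = ((-1.8333)·(-1.8333) + (-1.8333)·(-1.8333) + (3.1667)·(3.1667) + (1.1667)·(1.1667) + (1.1667)·(1.1667) + (-1.8333)·(-1.8333)) / 5 = 22.8333/5 = 4.5667
  Sample standard deviations s_i = √(s[i,i]):
  s(X_1) = √(6.9667) = 2.6394
  s(X_2) = √(4.5667) = 2.137

Step 3 — r_{ij} = s_{ij} / (s_i · s_j):
  r[X_1,X_1] = 1 (diagonal).
  r[X_1,X_2] = 5.1667 / (2.6394 · 2.137) = 5.1667 / 5.6404 = 0.916
  r[X_2,X_2] = 1 (diagonal).

R is symmetric with unit diagonal. Assembling:

R = [[1, 0.916],
 [0.916, 1]]


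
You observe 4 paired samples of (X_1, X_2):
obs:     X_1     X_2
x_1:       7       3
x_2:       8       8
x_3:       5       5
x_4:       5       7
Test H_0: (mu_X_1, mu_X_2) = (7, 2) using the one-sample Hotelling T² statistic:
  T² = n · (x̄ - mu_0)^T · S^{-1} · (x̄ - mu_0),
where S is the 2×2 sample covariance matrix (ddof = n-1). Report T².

Step 1 — sample mean vector:
  mean(X_1) = (7 + 8 + 5 + 5) / 4 = 25/4 = 6.25
  mean(X_2) = (3 + 8 + 5 + 7) / 4 = 23/4 = 5.75
  x̄ = (6.25, 5.75),  deviation x̄ - mu_0 = (6.25, 5.75) - (7, 2) = (-0.75, 3.75).

Step 2 — sample covariance matrix, S[i,j] = (1/(n-1)) · Σ_k (x_{k,i} - mean_i) · (x_{k,j} - mean_j), divisor n-1 = 3:
  S[X_1,X_1] = ((0.75)·(0.75) + (1.75)·(1.75) + (-1.25)·(-1.25) + (-1.25)·(-1.25)) / 3 = 6.75/3 = 2.25
  S[X_1,X_2] = ((0.75)·(-2.75) + (1.75)·(2.25) + (-1.25)·(-0.75) + (-1.25)·(1.25)) / 3 = 1.25/3 = 0.4167
  S[X_2,X_2] = ((-2.75)·(-2.75) + (2.25)·(2.25) + (-0.75)·(-0.75) + (1.25)·(1.25)) / 3 = 14.75/3 = 4.9167
  S = [[2.25, 0.4167],
 [0.4167, 4.9167]].

Step 3 — invert S. det(S) = 2.25·4.9167 - (0.4167)² = 10.8889.
  S^{-1} = (1/det) · [[d, -b], [-b, a]] = [[0.4515, -0.0383],
 [-0.0383, 0.2066]].

Step 4 — quadratic form (x̄ - mu_0)^T · S^{-1} · (x̄ - mu_0):
  S^{-1} · (x̄ - mu_0) = (-0.4821, 0.8036),
  (x̄ - mu_0)^T · [...] = (-0.75)·(-0.4821) + (3.75)·(0.8036) = 3.375.

Step 5 — scale by n: T² = 4 · 3.375 = 13.5.

T² ≈ 13.5


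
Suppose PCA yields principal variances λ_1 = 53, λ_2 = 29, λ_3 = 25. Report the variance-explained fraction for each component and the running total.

Step 1 — total variance = trace(Sigma) = Σ λ_i = 53 + 29 + 25 = 107.

Step 2 — fraction explained by component i = λ_i / Σ λ:
  PC1: 53/107 = 0.4953
  PC2: 29/107 = 0.271
  PC3: 25/107 = 0.2336

Step 3 — cumulative fraction after k components = (λ_1 + ... + λ_k) / Σ λ:
  k = 1: 53/107 = 0.4953
  k = 2: (53 + 29)/107 = 82/107 = 0.7664
  k = 3: (53 + 29 + 25)/107 = 107/107 = 1

Summary (fraction, with percent):

explained: PC1 0.4953 (49.53%), PC2 0.271 (27.1%), PC3 0.2336 (23.36%);  cumulative: 0.4953, 0.7664, 1


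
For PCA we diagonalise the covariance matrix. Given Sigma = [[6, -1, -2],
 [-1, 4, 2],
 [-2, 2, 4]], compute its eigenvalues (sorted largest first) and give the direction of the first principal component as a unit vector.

Step 1 — characteristic polynomial p(λ) = det(λI - Sigma) = λ³ - tr·λ² + c_1·λ - det, where tr = trace, c_1 = sum of the principal 2×2 minors, det = det(Sigma):
  tr = 6 + 4 + 4 = 14,
  c_1 = (6·4 - (-1)²) + (6·4 - (-2)²) + (4·4 - (2)²) = 23 + 20 + 12 = 55,
  det = 6·(4·4 - (2)²) - (-1)·((-1)·4 - (2)·(-2)) + (-2)·((-1)·(2) - 4·(-2)) = 6·(12) - (-1)·(0) + (-2)·(6) = 60.
  So p(λ) = λ³ - 14λ² + 55λ - 60.
Step 2 — look for an integer root (rational root theorem: any rational root is an integer divisor of 60). Testing λ = 4:
  p(4) = 64 - 224 + 220 - 60 = 0  ✓
  Dividing out (λ - 4): p(λ) = (λ - 4)(λ² - 10λ + 15).
Step 3 — remaining eigenvalues from the quadratic λ² - 10λ + 15 = 0:
  Δ = 10² - 4·15 = 100 - 60 = 40,  λ = (10 ± √40)/2 = (10 ± 6.3246)/2 ≈ 8.1623 or 1.8377.
  Sorted: λ_1 = 8.1623,  λ_2 = 4,  λ_3 = 1.8377  (check: sum = 14 = tr ✓).

Step 4 — unit eigenvector for λ_1 ≈ 8.1623: v spans the null space of (Sigma - λ_1 I), whose rows are
  r_1 = (-2.1623, -1, -2),  r_2 = (-1, -4.1623, 2),  r_3 = (-2, 2, -4.1623).
  v is orthogonal to every row, so take v ∝ r_1 × r_2 = ((-1)·(2) - (-2)·(-4.1623), (-2)·(-1) - (-2.1623)·(2), (-2.1623)·(-4.1623) - (-1)·(-1)) ≈ (-10.3246, 6.3246, 8).
  Rescale (multiply by -1 so the first nonzero entry is positive): u = (10.3246, -6.3246, -8).
  ||u|| = √((10.3246)² + (-6.3246)² + (-8)²) = √(210.5964) ≈ 14.5119,  v_1 = u/||u|| ≈ (0.7115, -0.4358, -0.5513) (||v_1|| = 1).

λ_1 = 8.1623,  λ_2 = 4,  λ_3 = 1.8377;  v_1 ≈ (0.7115, -0.4358, -0.5513)


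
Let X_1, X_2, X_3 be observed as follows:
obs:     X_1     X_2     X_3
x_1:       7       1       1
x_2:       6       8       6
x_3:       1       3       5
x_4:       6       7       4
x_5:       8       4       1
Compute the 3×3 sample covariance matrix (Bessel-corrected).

Step 1 — column means:
  mean(X_1) = (7 + 6 + 1 + 6 + 8) / 5 = 28/5 = 5.6
  mean(X_2) = (1 + 8 + 3 + 7 + 4) / 5 = 23/5 = 4.6
  mean(X_3) = (1 + 6 + 5 + 4 + 1) / 5 = 17/5 = 3.4

Step 2 — sample covariance S[i,j] = (1/(n-1)) · Σ_k (x_{k,i} - mean_i) · (x_{k,j} - mean_j), with n-1 = 4.
  S[X_1,X_1] = ((1.4)·(1.4) + (0.4)·(0.4) + (-4.6)·(-4.6) + (0.4)·(0.4) + (2.4)·(2.4)) / 4 = 29.2/4 = 7.3
  S[X_1,X_2] = ((1.4)·(-3.6) + (0.4)·(3.4) + (-4.6)·(-1.6) + (0.4)·(2.4) + (2.4)·(-0.6)) / 4 = 3.2/4 = 0.8
  S[X_1,X_3] = ((1.4)·(-2.4) + (0.4)·(2.6) + (-4.6)·(1.6) + (0.4)·(0.6) + (2.4)·(-2.4)) / 4 = -15.2/4 = -3.8
  S[X_2,X_2] = ((-3.6)·(-3.6) + (3.4)·(3.4) + (-1.6)·(-1.6) + (2.4)·(2.4) + (-0.6)·(-0.6)) / 4 = 33.2/4 = 8.3
  S[X_2,X_3] = ((-3.6)·(-2.4) + (3.4)·(2.6) + (-1.6)·(1.6) + (2.4)·(0.6) + (-0.6)·(-2.4)) / 4 = 17.8/4 = 4.45
  S[X_3,X_3] = ((-2.4)·(-2.4) + (2.6)·(2.6) + (1.6)·(1.6) + (0.6)·(0.6) + (-2.4)·(-2.4)) / 4 = 21.2/4 = 5.3

S is symmetric (S[j,i] = S[i,j]). Assembling:

S = [[7.3, 0.8, -3.8],
 [0.8, 8.3, 4.45],
 [-3.8, 4.45, 5.3]]


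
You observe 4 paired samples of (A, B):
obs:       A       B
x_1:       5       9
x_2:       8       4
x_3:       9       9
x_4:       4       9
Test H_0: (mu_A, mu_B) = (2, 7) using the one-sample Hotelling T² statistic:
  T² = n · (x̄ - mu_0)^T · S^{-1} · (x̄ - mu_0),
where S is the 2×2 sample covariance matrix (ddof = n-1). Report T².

Step 1 — sample mean vector:
  mean(A) = (5 + 8 + 9 + 4) / 4 = 26/4 = 6.5
  mean(B) = (9 + 4 + 9 + 9) / 4 = 31/4 = 7.75
  x̄ = (6.5, 7.75),  deviation x̄ - mu_0 = (6.5, 7.75) - (2, 7) = (4.5, 0.75).

Step 2 — sample covariance matrix, S[i,j] = (1/(n-1)) · Σ_k (x_{k,i} - mean_i) · (x_{k,j} - mean_j), divisor n-1 = 3:
  S[A,A] = ((-1.5)·(-1.5) + (1.5)·(1.5) + (2.5)·(2.5) + (-2.5)·(-2.5)) / 3 = 17/3 = 5.6667
  S[A,B] = ((-1.5)·(1.25) + (1.5)·(-3.75) + (2.5)·(1.25) + (-2.5)·(1.25)) / 3 = -7.5/3 = -2.5
  S[B,B] = ((1.25)·(1.25) + (-3.75)·(-3.75) + (1.25)·(1.25) + (1.25)·(1.25)) / 3 = 18.75/3 = 6.25
  S = [[5.6667, -2.5],
 [-2.5, 6.25]].

Step 3 — invert S. det(S) = 5.6667·6.25 - (-2.5)² = 29.1667.
  S^{-1} = (1/det) · [[d, -b], [-b, a]] = [[0.2143, 0.0857],
 [0.0857, 0.1943]].

Step 4 — quadratic form (x̄ - mu_0)^T · S^{-1} · (x̄ - mu_0):
  S^{-1} · (x̄ - mu_0) = (1.0286, 0.5314),
  (x̄ - mu_0)^T · [...] = (4.5)·(1.0286) + (0.75)·(0.5314) = 5.0271.

Step 5 — scale by n: T² = 4 · 5.0271 = 20.1086.

T² ≈ 20.1086


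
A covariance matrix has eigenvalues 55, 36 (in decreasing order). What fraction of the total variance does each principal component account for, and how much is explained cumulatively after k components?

Step 1 — total variance = trace(Sigma) = Σ λ_i = 55 + 36 = 91.

Step 2 — fraction explained by component i = λ_i / Σ λ:
  PC1: 55/91 = 0.6044
  PC2: 36/91 = 0.3956

Step 3 — cumulative fraction after k components = (λ_1 + ... + λ_k) / Σ λ:
  k = 1: 55/91 = 0.6044
  k = 2: (55 + 36)/91 = 91/91 = 1

Summary (fraction, with percent):

explained: PC1 0.6044 (60.44%), PC2 0.3956 (39.56%);  cumulative: 0.6044, 1


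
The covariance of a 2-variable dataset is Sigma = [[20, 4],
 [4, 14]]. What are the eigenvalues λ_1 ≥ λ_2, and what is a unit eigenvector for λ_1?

Step 1 — characteristic polynomial of 2×2 Sigma:
  det(Sigma - λI) = λ² - trace · λ + det = 0.
  trace = 20 + 14 = 34, det = 20·14 - (4)² = 264.
Step 2 — discriminant:
  Δ = trace² - 4·det = 1156 - 1056 = 100.
Step 3 — eigenvalues:
  λ = (trace ± √Δ)/2 = (34 ± 10)/2,
  λ_1 = 22,  λ_2 = 12.

Step 4 — unit eigenvector for λ_1: solve (Sigma - λ_1 I)v = 0. First row:
  (20 - 22)·v_x + (4)·v_y = 0, i.e. (-2)·v_x + (4)·v_y = 0,
  so v ∝ (b, λ_1 - a) = (4, 2) = u.
  ||u|| = √((4)² + (2)²) = √(20) ≈ 4.4721,
  v_1 = u/||u|| ≈ (0.8944, 0.4472) (||v_1|| = 1).

λ_1 = 22,  λ_2 = 12;  v_1 ≈ (0.8944, 0.4472)


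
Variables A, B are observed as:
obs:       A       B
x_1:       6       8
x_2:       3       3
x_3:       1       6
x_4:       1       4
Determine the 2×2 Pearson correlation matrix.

Step 1 — column means:
  mean(A) = (6 + 3 + 1 + 1) / 4 = 11/4 = 2.75
  mean(B) = (8 + 3 + 6 + 4) / 4 = 21/4 = 5.25

Step 2 — sample variances and covariances s[i,j] = (1/(n-1)) · Σ_k (x_{k,i} - mean_i) · (x_{k,j} - mean_j), with n-1 = 3:
  s[A,A] = ((3.25)·(3.25) + (0.25)·(0.25) + (-1.75)·(-1.75) + (-1.75)·(-1.75)) / 3 = 16.75/3 = 5.5833
  s[A,B] = ((3.25)·(2.75) + (0.25)·(-2.25) + (-1.75)·(0.75) + (-1.75)·(-1.25)) / 3 = 9.25/3 = 3.0833
  s[B,B] = ((2.75)·(2.75) + (-2.25)·(-2.25) + (0.75)·(0.75) + (-1.25)·(-1.25)) / 3 = 14.75/3 = 4.9167
  Sample standard deviations s_i = √(s[i,i]):
  s(A) = √(5.5833) = 2.3629
  s(B) = √(4.9167) = 2.2174

Step 3 — r_{ij} = s_{ij} / (s_i · s_j):
  r[A,A] = 1 (diagonal).
  r[A,B] = 3.0833 / (2.3629 · 2.2174) = 3.0833 / 5.2394 = 0.5885
  r[B,B] = 1 (diagonal).

R is symmetric with unit diagonal. Assembling:

R = [[1, 0.5885],
 [0.5885, 1]]


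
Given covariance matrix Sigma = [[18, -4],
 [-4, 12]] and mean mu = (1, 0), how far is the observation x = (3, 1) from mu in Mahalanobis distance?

Step 1 — centre the observation: (x - mu) = (2, 1).

Step 2 — invert Sigma. det(Sigma) = 18·12 - (-4)² = 200.
  Sigma^{-1} = (1/det) · [[d, -b], [-b, a]] = [[0.06, 0.02],
 [0.02, 0.09]].

Step 3 — form the quadratic (x - mu)^T · Sigma^{-1} · (x - mu):
  Sigma^{-1} · (x - mu) = (0.14, 0.13).
  (x - mu)^T · [Sigma^{-1} · (x - mu)] = (2)·(0.14) + (1)·(0.13) = 0.41.

Step 4 — take square root: d = √(0.41) ≈ 0.6403.

d(x, mu) = √(0.41) ≈ 0.6403


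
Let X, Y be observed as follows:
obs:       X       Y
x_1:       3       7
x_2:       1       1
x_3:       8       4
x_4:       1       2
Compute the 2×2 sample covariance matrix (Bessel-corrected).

Step 1 — column means:
  mean(X) = (3 + 1 + 8 + 1) / 4 = 13/4 = 3.25
  mean(Y) = (7 + 1 + 4 + 2) / 4 = 14/4 = 3.5

Step 2 — sample covariance S[i,j] = (1/(n-1)) · Σ_k (x_{k,i} - mean_i) · (x_{k,j} - mean_j), with n-1 = 3.
  S[X,X] = ((-0.25)·(-0.25) + (-2.25)·(-2.25) + (4.75)·(4.75) + (-2.25)·(-2.25)) / 3 = 32.75/3 = 10.9167
  S[X,Y] = ((-0.25)·(3.5) + (-2.25)·(-2.5) + (4.75)·(0.5) + (-2.25)·(-1.5)) / 3 = 10.5/3 = 3.5
  S[Y,Y] = ((3.5)·(3.5) + (-2.5)·(-2.5) + (0.5)·(0.5) + (-1.5)·(-1.5)) / 3 = 21/3 = 7

S is symmetric (S[j,i] = S[i,j]). Assembling:

S = [[10.9167, 3.5],
 [3.5, 7]]


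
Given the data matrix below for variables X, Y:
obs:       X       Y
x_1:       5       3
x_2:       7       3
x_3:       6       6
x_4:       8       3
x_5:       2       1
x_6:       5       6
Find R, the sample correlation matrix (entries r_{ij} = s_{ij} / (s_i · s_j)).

Step 1 — column means:
  mean(X) = (5 + 7 + 6 + 8 + 2 + 5) / 6 = 33/6 = 5.5
  mean(Y) = (3 + 3 + 6 + 3 + 1 + 6) / 6 = 22/6 = 3.6667

Step 2 — sample variances and covariances s[i,j] = (1/(n-1)) · Σ_k (x_{k,i} - mean_i) · (x_{k,j} - mean_j), with n-1 = 5:
  s[X,X] = ((-0.5)·(-0.5) + (1.5)·(1.5) + (0.5)·(0.5) + (2.5)·(2.5) + (-3.5)·(-3.5) + (-0.5)·(-0.5)) / 5 = 21.5/5 = 4.3
  s[X,Y] = ((-0.5)·(-0.6667) + (1.5)·(-0.6667) + (0.5)·(2.3333) + (2.5)·(-0.6667) + (-3.5)·(-2.6667) + (-0.5)·(2.3333)) / 5 = 7/5 = 1.4
  s[Y,Y] = ((-0.6667)·(-0.6667) + (-0.6667)·(-0.6667) + (2.3333)·(2.3333) + (-0.6667)·(-0.6667) + (-2.6667)·(-2.6667) + (2.3333)·(2.3333)) / 5 = 19.3333/5 = 3.8667
  Sample standard deviations s_i = √(s[i,i]):
  s(X) = √(4.3) = 2.0736
  s(Y) = √(3.8667) = 1.9664

Step 3 — r_{ij} = s_{ij} / (s_i · s_j):
  r[X,X] = 1 (diagonal).
  r[X,Y] = 1.4 / (2.0736 · 1.9664) = 1.4 / 4.0776 = 0.3433
  r[Y,Y] = 1 (diagonal).

R is symmetric with unit diagonal. Assembling:

R = [[1, 0.3433],
 [0.3433, 1]]


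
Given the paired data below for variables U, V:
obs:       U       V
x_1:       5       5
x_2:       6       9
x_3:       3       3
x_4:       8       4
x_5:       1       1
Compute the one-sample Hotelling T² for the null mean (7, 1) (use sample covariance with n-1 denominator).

Step 1 — sample mean vector:
  mean(U) = (5 + 6 + 3 + 8 + 1) / 5 = 23/5 = 4.6
  mean(V) = (5 + 9 + 3 + 4 + 1) / 5 = 22/5 = 4.4
  x̄ = (4.6, 4.4),  deviation x̄ - mu_0 = (4.6, 4.4) - (7, 1) = (-2.4, 3.4).

Step 2 — sample covariance matrix, S[i,j] = (1/(n-1)) · Σ_k (x_{k,i} - mean_i) · (x_{k,j} - mean_j), divisor n-1 = 4:
  S[U,U] = ((0.4)·(0.4) + (1.4)·(1.4) + (-1.6)·(-1.6) + (3.4)·(3.4) + (-3.6)·(-3.6)) / 4 = 29.2/4 = 7.3
  S[U,V] = ((0.4)·(0.6) + (1.4)·(4.6) + (-1.6)·(-1.4) + (3.4)·(-0.4) + (-3.6)·(-3.4)) / 4 = 19.8/4 = 4.95
  S[V,V] = ((0.6)·(0.6) + (4.6)·(4.6) + (-1.4)·(-1.4) + (-0.4)·(-0.4) + (-3.4)·(-3.4)) / 4 = 35.2/4 = 8.8
  S = [[7.3, 4.95],
 [4.95, 8.8]].

Step 3 — invert S. det(S) = 7.3·8.8 - (4.95)² = 39.7375.
  S^{-1} = (1/det) · [[d, -b], [-b, a]] = [[0.2215, -0.1246],
 [-0.1246, 0.1837]].

Step 4 — quadratic form (x̄ - mu_0)^T · S^{-1} · (x̄ - mu_0):
  S^{-1} · (x̄ - mu_0) = (-0.955, 0.9236),
  (x̄ - mu_0)^T · [...] = (-2.4)·(-0.955) + (3.4)·(0.9236) = 5.4321.

Step 5 — scale by n: T² = 5 · 5.4321 = 27.1607.

T² ≈ 27.1607


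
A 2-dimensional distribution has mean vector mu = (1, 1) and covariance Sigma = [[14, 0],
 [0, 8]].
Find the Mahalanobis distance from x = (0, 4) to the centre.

Step 1 — centre the observation: (x - mu) = (-1, 3).

Step 2 — invert Sigma. det(Sigma) = 14·8 - (0)² = 112.
  Sigma^{-1} = (1/det) · [[d, -b], [-b, a]] = [[0.0714, 0],
 [0, 0.125]].

Step 3 — form the quadratic (x - mu)^T · Sigma^{-1} · (x - mu):
  Sigma^{-1} · (x - mu) = (-0.0714, 0.375).
  (x - mu)^T · [Sigma^{-1} · (x - mu)] = (-1)·(-0.0714) + (3)·(0.375) = 1.1964.

Step 4 — take square root: d = √(1.1964) ≈ 1.0938.

d(x, mu) = √(1.1964) ≈ 1.0938


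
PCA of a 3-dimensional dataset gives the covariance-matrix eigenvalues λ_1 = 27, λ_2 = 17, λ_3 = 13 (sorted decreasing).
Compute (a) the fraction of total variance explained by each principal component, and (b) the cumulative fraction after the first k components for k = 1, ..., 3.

Step 1 — total variance = trace(Sigma) = Σ λ_i = 27 + 17 + 13 = 57.

Step 2 — fraction explained by component i = λ_i / Σ λ:
  PC1: 27/57 = 0.4737
  PC2: 17/57 = 0.2982
  PC3: 13/57 = 0.2281

Step 3 — cumulative fraction after k components = (λ_1 + ... + λ_k) / Σ λ:
  k = 1: 27/57 = 0.4737
  k = 2: (27 + 17)/57 = 44/57 = 0.7719
  k = 3: (27 + 17 + 13)/57 = 57/57 = 1

Summary (fraction, with percent):

explained: PC1 0.4737 (47.37%), PC2 0.2982 (29.82%), PC3 0.2281 (22.81%);  cumulative: 0.4737, 0.7719, 1


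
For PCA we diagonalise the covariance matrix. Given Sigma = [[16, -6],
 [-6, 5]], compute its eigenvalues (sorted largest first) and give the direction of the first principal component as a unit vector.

Step 1 — characteristic polynomial of 2×2 Sigma:
  det(Sigma - λI) = λ² - trace · λ + det = 0.
  trace = 16 + 5 = 21, det = 16·5 - (-6)² = 44.
Step 2 — discriminant:
  Δ = trace² - 4·det = 441 - 176 = 265.
Step 3 — eigenvalues:
  λ = (trace ± √Δ)/2 = (21 ± 16.2788)/2,
  λ_1 = 18.6394,  λ_2 = 2.3606.

Step 4 — unit eigenvector for λ_1: solve (Sigma - λ_1 I)v = 0. First row:
  (16 - 18.6394)·v_x + (-6)·v_y = 0, i.e. (-2.6394)·v_x + (-6)·v_y = 0,
  so v ∝ (b, λ_1 - a) = (-6, 2.6394); multiply by -1 so the first entry is positive: u = (6, -2.6394).
  ||u|| = √((6)² + (-2.6394)²) = √(42.9665) ≈ 6.5549,
  v_1 = u/||u|| ≈ (0.9153, -0.4027) (||v_1|| = 1).

λ_1 = 18.6394,  λ_2 = 2.3606;  v_1 ≈ (0.9153, -0.4027)


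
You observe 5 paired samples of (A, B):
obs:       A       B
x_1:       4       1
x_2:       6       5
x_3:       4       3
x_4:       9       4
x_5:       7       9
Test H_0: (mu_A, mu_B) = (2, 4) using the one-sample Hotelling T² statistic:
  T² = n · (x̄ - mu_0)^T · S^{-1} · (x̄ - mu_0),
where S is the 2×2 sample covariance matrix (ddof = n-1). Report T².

Step 1 — sample mean vector:
  mean(A) = (4 + 6 + 4 + 9 + 7) / 5 = 30/5 = 6
  mean(B) = (1 + 5 + 3 + 4 + 9) / 5 = 22/5 = 4.4
  x̄ = (6, 4.4),  deviation x̄ - mu_0 = (6, 4.4) - (2, 4) = (4, 0.4).

Step 2 — sample covariance matrix, S[i,j] = (1/(n-1)) · Σ_k (x_{k,i} - mean_i) · (x_{k,j} - mean_j), divisor n-1 = 4:
  S[A,A] = ((-2)·(-2) + (0)·(0) + (-2)·(-2) + (3)·(3) + (1)·(1)) / 4 = 18/4 = 4.5
  S[A,B] = ((-2)·(-3.4) + (0)·(0.6) + (-2)·(-1.4) + (3)·(-0.4) + (1)·(4.6)) / 4 = 13/4 = 3.25
  S[B,B] = ((-3.4)·(-3.4) + (0.6)·(0.6) + (-1.4)·(-1.4) + (-0.4)·(-0.4) + (4.6)·(4.6)) / 4 = 35.2/4 = 8.8
  S = [[4.5, 3.25],
 [3.25, 8.8]].

Step 3 — invert S. det(S) = 4.5·8.8 - (3.25)² = 29.0375.
  S^{-1} = (1/det) · [[d, -b], [-b, a]] = [[0.3031, -0.1119],
 [-0.1119, 0.155]].

Step 4 — quadratic form (x̄ - mu_0)^T · S^{-1} · (x̄ - mu_0):
  S^{-1} · (x̄ - mu_0) = (1.1675, -0.3857),
  (x̄ - mu_0)^T · [...] = (4)·(1.1675) + (0.4)·(-0.3857) = 4.5155.

Step 5 — scale by n: T² = 5 · 4.5155 = 22.5777.

T² ≈ 22.5777


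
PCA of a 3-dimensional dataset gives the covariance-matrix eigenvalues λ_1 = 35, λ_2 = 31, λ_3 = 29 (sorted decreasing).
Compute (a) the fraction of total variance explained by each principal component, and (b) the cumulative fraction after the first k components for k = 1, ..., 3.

Step 1 — total variance = trace(Sigma) = Σ λ_i = 35 + 31 + 29 = 95.

Step 2 — fraction explained by component i = λ_i / Σ λ:
  PC1: 35/95 = 0.3684
  PC2: 31/95 = 0.3263
  PC3: 29/95 = 0.3053

Step 3 — cumulative fraction after k components = (λ_1 + ... + λ_k) / Σ λ:
  k = 1: 35/95 = 0.3684
  k = 2: (35 + 31)/95 = 66/95 = 0.6947
  k = 3: (35 + 31 + 29)/95 = 95/95 = 1

Summary (fraction, with percent):

explained: PC1 0.3684 (36.84%), PC2 0.3263 (32.63%), PC3 0.3053 (30.53%);  cumulative: 0.3684, 0.6947, 1


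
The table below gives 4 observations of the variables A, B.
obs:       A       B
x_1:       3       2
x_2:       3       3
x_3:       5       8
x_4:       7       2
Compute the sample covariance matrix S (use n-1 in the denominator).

Step 1 — column means:
  mean(A) = (3 + 3 + 5 + 7) / 4 = 18/4 = 4.5
  mean(B) = (2 + 3 + 8 + 2) / 4 = 15/4 = 3.75

Step 2 — sample covariance S[i,j] = (1/(n-1)) · Σ_k (x_{k,i} - mean_i) · (x_{k,j} - mean_j), with n-1 = 3.
  S[A,A] = ((-1.5)·(-1.5) + (-1.5)·(-1.5) + (0.5)·(0.5) + (2.5)·(2.5)) / 3 = 11/3 = 3.6667
  S[A,B] = ((-1.5)·(-1.75) + (-1.5)·(-0.75) + (0.5)·(4.25) + (2.5)·(-1.75)) / 3 = 1.5/3 = 0.5
  S[B,B] = ((-1.75)·(-1.75) + (-0.75)·(-0.75) + (4.25)·(4.25) + (-1.75)·(-1.75)) / 3 = 24.75/3 = 8.25

S is symmetric (S[j,i] = S[i,j]). Assembling:

S = [[3.6667, 0.5],
 [0.5, 8.25]]


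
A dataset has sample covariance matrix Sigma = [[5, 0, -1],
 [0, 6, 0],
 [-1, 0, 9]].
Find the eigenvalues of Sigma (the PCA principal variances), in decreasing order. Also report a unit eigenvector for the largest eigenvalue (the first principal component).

Step 1 — characteristic polynomial p(λ) = det(λI - Sigma) = λ³ - tr·λ² + c_1·λ - det, where tr = trace, c_1 = sum of the principal 2×2 minors, det = det(Sigma):
  tr = 5 + 6 + 9 = 20,
  c_1 = (5·6 - (0)²) + (5·9 - (-1)²) + (6·9 - (0)²) = 30 + 44 + 54 = 128,
  det = 5·(6·9 - (0)²) - (0)·((0)·9 - (0)·(-1)) + (-1)·((0)·(0) - 6·(-1)) = 5·(54) - (0)·(0) + (-1)·(6) = 264.
  So p(λ) = λ³ - 20λ² + 128λ - 264.
Step 2 — look for an integer root (rational root theorem: any rational root is an integer divisor of 264). Testing λ = 6:
  p(6) = 216 - 720 + 768 - 264 = 0  ✓
  Dividing out (λ - 6): p(λ) = (λ - 6)(λ² - 14λ + 44).
Step 3 — remaining eigenvalues from the quadratic λ² - 14λ + 44 = 0:
  Δ = 14² - 4·44 = 196 - 176 = 20,  λ = (14 ± √20)/2 = (14 ± 4.4721)/2 ≈ 9.2361 or 4.7639.
  Sorted: λ_1 = 9.2361,  λ_2 = 6,  λ_3 = 4.7639  (check: sum = 20 = tr ✓).

Step 4 — unit eigenvector for λ_1 ≈ 9.2361: v spans the null space of (Sigma - λ_1 I), whose rows are
  r_1 = (-4.2361, 0, -1),  r_2 = (0, -3.2361, 0),  r_3 = (-1, 0, -0.2361).
  v is orthogonal to every row, so take v ∝ r_1 × r_2 = ((0)·(0) - (-1)·(-3.2361), (-1)·(0) - (-4.2361)·(0), (-4.2361)·(-3.2361) - (0)·(0)) ≈ (-3.2361, 0, 13.7082).
  Rescale (multiply by -1 so the first nonzero entry is positive): u = (3.2361, 0, -13.7082).
  ||u|| = √((3.2361)² + (0)² + (-13.7082)²) = √(198.387) ≈ 14.085,  v_1 = u/||u|| ≈ (0.2298, 0, -0.9732) (||v_1|| = 1).

λ_1 = 9.2361,  λ_2 = 6,  λ_3 = 4.7639;  v_1 ≈ (0.2298, 0, -0.9732)


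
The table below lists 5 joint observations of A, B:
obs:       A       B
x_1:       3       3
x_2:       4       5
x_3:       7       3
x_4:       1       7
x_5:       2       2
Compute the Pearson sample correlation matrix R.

Step 1 — column means:
  mean(A) = (3 + 4 + 7 + 1 + 2) / 5 = 17/5 = 3.4
  mean(B) = (3 + 5 + 3 + 7 + 2) / 5 = 20/5 = 4

Step 2 — sample variances and covariances s[i,j] = (1/(n-1)) · Σ_k (x_{k,i} - mean_i) · (x_{k,j} - mean_j), with n-1 = 4:
  s[A,A] = ((-0.4)·(-0.4) + (0.6)·(0.6) + (3.6)·(3.6) + (-2.4)·(-2.4) + (-1.4)·(-1.4)) / 4 = 21.2/4 = 5.3
  s[A,B] = ((-0.4)·(-1) + (0.6)·(1) + (3.6)·(-1) + (-2.4)·(3) + (-1.4)·(-2)) / 4 = -7/4 = -1.75
  s[B,B] = ((-1)·(-1) + (1)·(1) + (-1)·(-1) + (3)·(3) + (-2)·(-2)) / 4 = 16/4 = 4
  Sample standard deviations s_i = √(s[i,i]):
  s(A) = √(5.3) = 2.3022
  s(B) = √(4) = 2

Step 3 — r_{ij} = s_{ij} / (s_i · s_j):
  r[A,A] = 1 (diagonal).
  r[A,B] = -1.75 / (2.3022 · 2) = -1.75 / 4.6043 = -0.3801
  r[B,B] = 1 (diagonal).

R is symmetric with unit diagonal. Assembling:

R = [[1, -0.3801],
 [-0.3801, 1]]


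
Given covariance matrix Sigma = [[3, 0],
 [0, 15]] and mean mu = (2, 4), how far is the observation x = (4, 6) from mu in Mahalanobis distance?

Step 1 — centre the observation: (x - mu) = (2, 2).

Step 2 — invert Sigma. det(Sigma) = 3·15 - (0)² = 45.
  Sigma^{-1} = (1/det) · [[d, -b], [-b, a]] = [[0.3333, 0],
 [0, 0.0667]].

Step 3 — form the quadratic (x - mu)^T · Sigma^{-1} · (x - mu):
  Sigma^{-1} · (x - mu) = (0.6667, 0.1333).
  (x - mu)^T · [Sigma^{-1} · (x - mu)] = (2)·(0.6667) + (2)·(0.1333) = 1.6.

Step 4 — take square root: d = √(1.6) ≈ 1.2649.

d(x, mu) = √(1.6) ≈ 1.2649


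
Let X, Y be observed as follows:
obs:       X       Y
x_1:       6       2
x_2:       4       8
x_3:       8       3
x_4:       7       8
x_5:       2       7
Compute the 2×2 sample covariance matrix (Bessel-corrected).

Step 1 — column means:
  mean(X) = (6 + 4 + 8 + 7 + 2) / 5 = 27/5 = 5.4
  mean(Y) = (2 + 8 + 3 + 8 + 7) / 5 = 28/5 = 5.6

Step 2 — sample covariance S[i,j] = (1/(n-1)) · Σ_k (x_{k,i} - mean_i) · (x_{k,j} - mean_j), with n-1 = 4.
  S[X,X] = ((0.6)·(0.6) + (-1.4)·(-1.4) + (2.6)·(2.6) + (1.6)·(1.6) + (-3.4)·(-3.4)) / 4 = 23.2/4 = 5.8
  S[X,Y] = ((0.6)·(-3.6) + (-1.4)·(2.4) + (2.6)·(-2.6) + (1.6)·(2.4) + (-3.4)·(1.4)) / 4 = -13.2/4 = -3.3
  S[Y,Y] = ((-3.6)·(-3.6) + (2.4)·(2.4) + (-2.6)·(-2.6) + (2.4)·(2.4) + (1.4)·(1.4)) / 4 = 33.2/4 = 8.3

S is symmetric (S[j,i] = S[i,j]). Assembling:

S = [[5.8, -3.3],
 [-3.3, 8.3]]


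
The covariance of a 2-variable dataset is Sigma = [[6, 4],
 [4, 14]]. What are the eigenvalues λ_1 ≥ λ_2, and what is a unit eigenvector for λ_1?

Step 1 — characteristic polynomial of 2×2 Sigma:
  det(Sigma - λI) = λ² - trace · λ + det = 0.
  trace = 6 + 14 = 20, det = 6·14 - (4)² = 68.
Step 2 — discriminant:
  Δ = trace² - 4·det = 400 - 272 = 128.
Step 3 — eigenvalues:
  λ = (trace ± √Δ)/2 = (20 ± 11.3137)/2,
  λ_1 = 15.6569,  λ_2 = 4.3431.

Step 4 — unit eigenvector for λ_1: solve (Sigma - λ_1 I)v = 0. First row:
  (6 - 15.6569)·v_x + (4)·v_y = 0, i.e. (-9.6569)·v_x + (4)·v_y = 0,
  so v ∝ (b, λ_1 - a) = (4, 9.6569) = u.
  ||u|| = √((4)² + (9.6569)²) = √(109.2548) ≈ 10.4525,
  v_1 = u/||u|| ≈ (0.3827, 0.9239) (||v_1|| = 1).

λ_1 = 15.6569,  λ_2 = 4.3431;  v_1 ≈ (0.3827, 0.9239)


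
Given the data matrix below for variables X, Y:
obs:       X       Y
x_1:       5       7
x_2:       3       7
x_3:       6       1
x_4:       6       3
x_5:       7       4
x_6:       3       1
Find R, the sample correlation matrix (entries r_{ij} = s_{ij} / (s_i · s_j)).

Step 1 — column means:
  mean(X) = (5 + 3 + 6 + 6 + 7 + 3) / 6 = 30/6 = 5
  mean(Y) = (7 + 7 + 1 + 3 + 4 + 1) / 6 = 23/6 = 3.8333

Step 2 — sample variances and covariances s[i,j] = (1/(n-1)) · Σ_k (x_{k,i} - mean_i) · (x_{k,j} - mean_j), with n-1 = 5:
  s[X,X] = ((0)·(0) + (-2)·(-2) + (1)·(1) + (1)·(1) + (2)·(2) + (-2)·(-2)) / 5 = 14/5 = 2.8
  s[X,Y] = ((0)·(3.1667) + (-2)·(3.1667) + (1)·(-2.8333) + (1)·(-0.8333) + (2)·(0.1667) + (-2)·(-2.8333)) / 5 = -4/5 = -0.8
  s[Y,Y] = ((3.1667)·(3.1667) + (3.1667)·(3.1667) + (-2.8333)·(-2.8333) + (-0.8333)·(-0.8333) + (0.1667)·(0.1667) + (-2.8333)·(-2.8333)) / 5 = 36.8333/5 = 7.3667
  Sample standard deviations s_i = √(s[i,i]):
  s(X) = √(2.8) = 1.6733
  s(Y) = √(7.3667) = 2.7142

Step 3 — r_{ij} = s_{ij} / (s_i · s_j):
  r[X,X] = 1 (diagonal).
  r[X,Y] = -0.8 / (1.6733 · 2.7142) = -0.8 / 4.5417 = -0.1761
  r[Y,Y] = 1 (diagonal).

R is symmetric with unit diagonal. Assembling:

R = [[1, -0.1761],
 [-0.1761, 1]]


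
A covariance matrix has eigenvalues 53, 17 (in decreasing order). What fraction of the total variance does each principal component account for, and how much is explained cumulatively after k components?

Step 1 — total variance = trace(Sigma) = Σ λ_i = 53 + 17 = 70.

Step 2 — fraction explained by component i = λ_i / Σ λ:
  PC1: 53/70 = 0.7571
  PC2: 17/70 = 0.2429

Step 3 — cumulative fraction after k components = (λ_1 + ... + λ_k) / Σ λ:
  k = 1: 53/70 = 0.7571
  k = 2: (53 + 17)/70 = 70/70 = 1

Summary (fraction, with percent):

explained: PC1 0.7571 (75.71%), PC2 0.2429 (24.29%);  cumulative: 0.7571, 1


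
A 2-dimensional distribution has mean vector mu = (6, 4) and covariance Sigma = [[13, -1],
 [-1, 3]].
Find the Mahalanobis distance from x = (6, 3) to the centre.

Step 1 — centre the observation: (x - mu) = (0, -1).

Step 2 — invert Sigma. det(Sigma) = 13·3 - (-1)² = 38.
  Sigma^{-1} = (1/det) · [[d, -b], [-b, a]] = [[0.0789, 0.0263],
 [0.0263, 0.3421]].

Step 3 — form the quadratic (x - mu)^T · Sigma^{-1} · (x - mu):
  Sigma^{-1} · (x - mu) = (-0.0263, -0.3421).
  (x - mu)^T · [Sigma^{-1} · (x - mu)] = (0)·(-0.0263) + (-1)·(-0.3421) = 0.3421.

Step 4 — take square root: d = √(0.3421) ≈ 0.5849.

d(x, mu) = √(0.3421) ≈ 0.5849


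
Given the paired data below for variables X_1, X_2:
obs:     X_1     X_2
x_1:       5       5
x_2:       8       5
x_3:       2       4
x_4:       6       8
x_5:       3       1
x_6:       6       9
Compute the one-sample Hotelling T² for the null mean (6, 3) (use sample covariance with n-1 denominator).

Step 1 — sample mean vector:
  mean(X_1) = (5 + 8 + 2 + 6 + 3 + 6) / 6 = 30/6 = 5
  mean(X_2) = (5 + 5 + 4 + 8 + 1 + 9) / 6 = 32/6 = 5.3333
  x̄ = (5, 5.3333),  deviation x̄ - mu_0 = (5, 5.3333) - (6, 3) = (-1, 2.3333).

Step 2 — sample covariance matrix, S[i,j] = (1/(n-1)) · Σ_k (x_{k,i} - mean_i) · (x_{k,j} - mean_j), divisor n-1 = 5:
  S[X_1,X_1] = ((0)·(0) + (3)·(3) + (-3)·(-3) + (1)·(1) + (-2)·(-2) + (1)·(1)) / 5 = 24/5 = 4.8
  S[X_1,X_2] = ((0)·(-0.3333) + (3)·(-0.3333) + (-3)·(-1.3333) + (1)·(2.6667) + (-2)·(-4.3333) + (1)·(3.6667)) / 5 = 18/5 = 3.6
  S[X_2,X_2] = ((-0.3333)·(-0.3333) + (-0.3333)·(-0.3333) + (-1.3333)·(-1.3333) + (2.6667)·(2.6667) + (-4.3333)·(-4.3333) + (3.6667)·(3.6667)) / 5 = 41.3333/5 = 8.2667
  S = [[4.8, 3.6],
 [3.6, 8.2667]].

Step 3 — invert S. det(S) = 4.8·8.2667 - (3.6)² = 26.72.
  S^{-1} = (1/det) · [[d, -b], [-b, a]] = [[0.3094, -0.1347],
 [-0.1347, 0.1796]].

Step 4 — quadratic form (x̄ - mu_0)^T · S^{-1} · (x̄ - mu_0):
  S^{-1} · (x̄ - mu_0) = (-0.6238, 0.5539),
  (x̄ - mu_0)^T · [...] = (-1)·(-0.6238) + (2.3333)·(0.5539) = 1.9162.

Step 5 — scale by n: T² = 6 · 1.9162 = 11.497.

T² ≈ 11.497


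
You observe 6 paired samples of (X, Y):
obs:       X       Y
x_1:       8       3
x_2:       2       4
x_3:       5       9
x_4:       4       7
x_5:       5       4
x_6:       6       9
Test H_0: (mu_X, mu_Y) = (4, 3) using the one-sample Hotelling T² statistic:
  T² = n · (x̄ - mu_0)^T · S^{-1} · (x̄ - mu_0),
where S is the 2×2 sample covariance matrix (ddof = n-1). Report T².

Step 1 — sample mean vector:
  mean(X) = (8 + 2 + 5 + 4 + 5 + 6) / 6 = 30/6 = 5
  mean(Y) = (3 + 4 + 9 + 7 + 4 + 9) / 6 = 36/6 = 6
  x̄ = (5, 6),  deviation x̄ - mu_0 = (5, 6) - (4, 3) = (1, 3).

Step 2 — sample covariance matrix, S[i,j] = (1/(n-1)) · Σ_k (x_{k,i} - mean_i) · (x_{k,j} - mean_j), divisor n-1 = 5:
  S[X,X] = ((3)·(3) + (-3)·(-3) + (0)·(0) + (-1)·(-1) + (0)·(0) + (1)·(1)) / 5 = 20/5 = 4
  S[X,Y] = ((3)·(-3) + (-3)·(-2) + (0)·(3) + (-1)·(1) + (0)·(-2) + (1)·(3)) / 5 = -1/5 = -0.2
  S[Y,Y] = ((-3)·(-3) + (-2)·(-2) + (3)·(3) + (1)·(1) + (-2)·(-2) + (3)·(3)) / 5 = 36/5 = 7.2
  S = [[4, -0.2],
 [-0.2, 7.2]].

Step 3 — invert S. det(S) = 4·7.2 - (-0.2)² = 28.76.
  S^{-1} = (1/det) · [[d, -b], [-b, a]] = [[0.2503, 0.007],
 [0.007, 0.1391]].

Step 4 — quadratic form (x̄ - mu_0)^T · S^{-1} · (x̄ - mu_0):
  S^{-1} · (x̄ - mu_0) = (0.2712, 0.4242),
  (x̄ - mu_0)^T · [...] = (1)·(0.2712) + (3)·(0.4242) = 1.5438.

Step 5 — scale by n: T² = 6 · 1.5438 = 9.2629.

T² ≈ 9.2629


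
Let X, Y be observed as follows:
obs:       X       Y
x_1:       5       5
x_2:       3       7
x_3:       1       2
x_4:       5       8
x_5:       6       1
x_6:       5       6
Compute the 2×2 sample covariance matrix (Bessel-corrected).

Step 1 — column means:
  mean(X) = (5 + 3 + 1 + 5 + 6 + 5) / 6 = 25/6 = 4.1667
  mean(Y) = (5 + 7 + 2 + 8 + 1 + 6) / 6 = 29/6 = 4.8333

Step 2 — sample covariance S[i,j] = (1/(n-1)) · Σ_k (x_{k,i} - mean_i) · (x_{k,j} - mean_j), with n-1 = 5.
  S[X,X] = ((0.8333)·(0.8333) + (-1.1667)·(-1.1667) + (-3.1667)·(-3.1667) + (0.8333)·(0.8333) + (1.8333)·(1.8333) + (0.8333)·(0.8333)) / 5 = 16.8333/5 = 3.3667
  S[X,Y] = ((0.8333)·(0.1667) + (-1.1667)·(2.1667) + (-3.1667)·(-2.8333) + (0.8333)·(3.1667) + (1.8333)·(-3.8333) + (0.8333)·(1.1667)) / 5 = 3.1667/5 = 0.6333
  S[Y,Y] = ((0.1667)·(0.1667) + (2.1667)·(2.1667) + (-2.8333)·(-2.8333) + (3.1667)·(3.1667) + (-3.8333)·(-3.8333) + (1.1667)·(1.1667)) / 5 = 38.8333/5 = 7.7667

S is symmetric (S[j,i] = S[i,j]). Assembling:

S = [[3.3667, 0.6333],
 [0.6333, 7.7667]]


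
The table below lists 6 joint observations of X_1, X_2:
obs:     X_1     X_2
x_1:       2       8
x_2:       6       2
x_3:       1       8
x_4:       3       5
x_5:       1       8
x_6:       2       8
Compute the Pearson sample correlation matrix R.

Step 1 — column means:
  mean(X_1) = (2 + 6 + 1 + 3 + 1 + 2) / 6 = 15/6 = 2.5
  mean(X_2) = (8 + 2 + 8 + 5 + 8 + 8) / 6 = 39/6 = 6.5

Step 2 — sample variances and covariances s[i,j] = (1/(n-1)) · Σ_k (x_{k,i} - mean_i) · (x_{k,j} - mean_j), with n-1 = 5:
  s[X_1,X_1] = ((-0.5)·(-0.5) + (3.5)·(3.5) + (-1.5)·(-1.5) + (0.5)·(0.5) + (-1.5)·(-1.5) + (-0.5)·(-0.5)) / 5 = 17.5/5 = 3.5
  s[X_1,X_2] = ((-0.5)·(1.5) + (3.5)·(-4.5) + (-1.5)·(1.5) + (0.5)·(-1.5) + (-1.5)·(1.5) + (-0.5)·(1.5)) / 5 = -22.5/5 = -4.5
  s[X_2,X_2] = ((1.5)·(1.5) + (-4.5)·(-4.5) + (1.5)·(1.5) + (-1.5)·(-1.5) + (1.5)·(1.5) + (1.5)·(1.5)) / 5 = 31.5/5 = 6.3
  Sample standard deviations s_i = √(s[i,i]):
  s(X_1) = √(3.5) = 1.8708
  s(X_2) = √(6.3) = 2.51

Step 3 — r_{ij} = s_{ij} / (s_i · s_j):
  r[X_1,X_1] = 1 (diagonal).
  r[X_1,X_2] = -4.5 / (1.8708 · 2.51) = -4.5 / 4.6957 = -0.9583
  r[X_2,X_2] = 1 (diagonal).

R is symmetric with unit diagonal. Assembling:

R = [[1, -0.9583],
 [-0.9583, 1]]


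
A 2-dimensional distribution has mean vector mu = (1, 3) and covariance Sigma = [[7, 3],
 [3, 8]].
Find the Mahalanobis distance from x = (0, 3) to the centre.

Step 1 — centre the observation: (x - mu) = (-1, 0).

Step 2 — invert Sigma. det(Sigma) = 7·8 - (3)² = 47.
  Sigma^{-1} = (1/det) · [[d, -b], [-b, a]] = [[0.1702, -0.0638],
 [-0.0638, 0.1489]].

Step 3 — form the quadratic (x - mu)^T · Sigma^{-1} · (x - mu):
  Sigma^{-1} · (x - mu) = (-0.1702, 0.0638).
  (x - mu)^T · [Sigma^{-1} · (x - mu)] = (-1)·(-0.1702) + (0)·(0.0638) = 0.1702.

Step 4 — take square root: d = √(0.1702) ≈ 0.4126.

d(x, mu) = √(0.1702) ≈ 0.4126


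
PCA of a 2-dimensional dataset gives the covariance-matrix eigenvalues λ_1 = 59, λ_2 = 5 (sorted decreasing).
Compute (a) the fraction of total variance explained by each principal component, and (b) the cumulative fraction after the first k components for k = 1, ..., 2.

Step 1 — total variance = trace(Sigma) = Σ λ_i = 59 + 5 = 64.

Step 2 — fraction explained by component i = λ_i / Σ λ:
  PC1: 59/64 = 0.9219
  PC2: 5/64 = 0.0781

Step 3 — cumulative fraction after k components = (λ_1 + ... + λ_k) / Σ λ:
  k = 1: 59/64 = 0.9219
  k = 2: (59 + 5)/64 = 64/64 = 1

Summary (fraction, with percent):

explained: PC1 0.9219 (92.19%), PC2 0.0781 (7.81%);  cumulative: 0.9219, 1


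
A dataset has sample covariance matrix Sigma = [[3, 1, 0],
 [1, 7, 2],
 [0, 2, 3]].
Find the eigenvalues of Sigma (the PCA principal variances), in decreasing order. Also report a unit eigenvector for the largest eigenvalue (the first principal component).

Step 1 — characteristic polynomial p(λ) = det(λI - Sigma) = λ³ - tr·λ² + c_1·λ - det, where tr = trace, c_1 = sum of the principal 2×2 minors, det = det(Sigma):
  tr = 3 + 7 + 3 = 13,
  c_1 = (3·7 - (1)²) + (3·3 - (0)²) + (7·3 - (2)²) = 20 + 9 + 17 = 46,
  det = 3·(7·3 - (2)²) - (1)·((1)·3 - (2)·(0)) + (0)·((1)·(2) - 7·(0)) = 3·(17) - (1)·(3) + (0)·(2) = 48.
  So p(λ) = λ³ - 13λ² + 46λ - 48.
Step 2 — look for an integer root (rational root theorem: any rational root is an integer divisor of 48). Testing λ = 2:
  p(2) = 8 - 52 + 92 - 48 = 0  ✓
  Dividing out (λ - 2): p(λ) = (λ - 2)(λ² - 11λ + 24).
Step 3 — remaining eigenvalues from the quadratic λ² - 11λ + 24 = 0:
  Δ = 11² - 4·24 = 121 - 96 = 25,  λ = (11 ± √25)/2 = (11 ± 5)/2 = 8 or 3.
  Sorted: λ_1 = 8,  λ_2 = 3,  λ_3 = 2  (check: sum = 13 = tr ✓).

Step 4 — unit eigenvector for λ_1 = 8: v spans the null space of (Sigma - λ_1 I), whose rows are
  r_1 = (-5, 1, 0),  r_2 = (1, -1, 2),  r_3 = (0, 2, -5).
  v is orthogonal to every row, so take v ∝ r_1 × r_2 = ((1)·(2) - (0)·(-1), (0)·(1) - (-5)·(2), (-5)·(-1) - (1)·(1)) = (2, 10, 4).
  Rescale (divide by 2): u = (1, 5, 2).
  ||u|| = √((1)² + (5)² + (2)²) = √(30) ≈ 5.4772,  v_1 = u/||u|| ≈ (0.1826, 0.9129, 0.3651) (||v_1|| = 1).

λ_1 = 8,  λ_2 = 3,  λ_3 = 2;  v_1 ≈ (0.1826, 0.9129, 0.3651)
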